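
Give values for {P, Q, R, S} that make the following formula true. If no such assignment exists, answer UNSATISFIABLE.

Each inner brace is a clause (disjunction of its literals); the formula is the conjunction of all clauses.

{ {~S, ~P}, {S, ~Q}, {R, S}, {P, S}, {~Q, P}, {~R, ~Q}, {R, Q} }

Branch on S: set S = 0.
From the singleton clause (~Q), Q = 0.
From the singleton clause (R), R = 1.
From the singleton clause (P), P = 1.
This assignment satisfies each clause.

P=1; Q=0; R=1; S=0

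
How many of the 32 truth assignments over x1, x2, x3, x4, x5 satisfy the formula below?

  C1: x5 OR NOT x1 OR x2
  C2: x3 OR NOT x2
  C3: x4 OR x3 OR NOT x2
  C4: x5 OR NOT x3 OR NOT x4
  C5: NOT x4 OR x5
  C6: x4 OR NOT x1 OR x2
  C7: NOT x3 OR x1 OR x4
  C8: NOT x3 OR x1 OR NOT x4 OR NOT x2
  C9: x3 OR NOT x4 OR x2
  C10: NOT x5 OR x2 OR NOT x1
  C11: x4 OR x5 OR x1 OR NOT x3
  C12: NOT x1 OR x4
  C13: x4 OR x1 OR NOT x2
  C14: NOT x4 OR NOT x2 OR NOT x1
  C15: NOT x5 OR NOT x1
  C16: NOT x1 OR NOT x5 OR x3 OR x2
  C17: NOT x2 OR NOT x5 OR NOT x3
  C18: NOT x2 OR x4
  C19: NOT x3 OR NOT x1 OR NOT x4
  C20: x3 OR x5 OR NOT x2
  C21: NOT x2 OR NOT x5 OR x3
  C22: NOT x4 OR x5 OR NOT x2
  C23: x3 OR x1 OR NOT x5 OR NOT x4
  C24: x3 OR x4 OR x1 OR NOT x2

3

There are 2^5 = 32 truth assignments over (x1, x2, x3, x4, x5).
Split on x4. With x4 = true, the clauses containing x4 are satisfied and NOT x4 drops from the rest; 1 of the 2^4 = 16 assignments to the other variables satisfy what remains.
With x4 = false, by the same count on the reduced clause set, 2 assignments work.
Total: 1 + 2 = 3.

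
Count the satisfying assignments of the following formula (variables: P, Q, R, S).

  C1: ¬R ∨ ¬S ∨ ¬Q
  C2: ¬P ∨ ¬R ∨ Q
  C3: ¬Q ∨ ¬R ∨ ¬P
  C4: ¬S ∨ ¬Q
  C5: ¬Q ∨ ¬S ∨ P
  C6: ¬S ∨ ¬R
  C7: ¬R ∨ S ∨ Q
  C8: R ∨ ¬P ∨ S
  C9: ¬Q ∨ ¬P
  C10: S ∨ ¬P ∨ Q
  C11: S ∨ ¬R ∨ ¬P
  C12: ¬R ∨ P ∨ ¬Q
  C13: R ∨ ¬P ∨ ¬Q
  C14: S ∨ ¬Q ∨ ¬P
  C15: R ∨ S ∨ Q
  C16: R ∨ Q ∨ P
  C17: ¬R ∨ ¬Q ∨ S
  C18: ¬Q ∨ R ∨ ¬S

2

There are 2^4 = 16 truth assignments over (P, Q, R, S).
Check each against the 18 clauses (columns in the order P, Q, R, S):
  F F F F  ✗ fails (R ∨ S ∨ Q)
  F F F T  ✗ fails (R ∨ Q ∨ P)
  F F T F  ✗ fails (¬R ∨ S ∨ Q)
  F F T T  ✗ fails (¬S ∨ ¬R)
  F T F F  ✓ satisfies all
  F T F T  ✗ fails (¬S ∨ ¬Q)
  F T T F  ✗ fails (¬R ∨ P ∨ ¬Q)
  F T T T  ✗ fails (¬R ∨ ¬S ∨ ¬Q)
  T F F F  ✗ fails (R ∨ ¬P ∨ S)
  T F F T  ✓ satisfies all
  T F T F  ✗ fails (¬P ∨ ¬R ∨ Q)
  T F T T  ✗ fails (¬P ∨ ¬R ∨ Q)
  T T F F  ✗ fails (R ∨ ¬P ∨ S)
  T T F T  ✗ fails (¬S ∨ ¬Q)
  T T T F  ✗ fails (¬Q ∨ ¬R ∨ ¬P)
  T T T T  ✗ fails (¬R ∨ ¬S ∨ ¬Q)
2 of the 16 rows are models.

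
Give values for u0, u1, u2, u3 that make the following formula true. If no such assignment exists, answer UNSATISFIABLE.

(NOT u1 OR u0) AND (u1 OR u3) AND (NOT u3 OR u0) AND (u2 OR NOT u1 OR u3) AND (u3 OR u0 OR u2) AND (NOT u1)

u0=true, u1=false, u2=false, u3=true

The clause (NOT u1) is unit, so u1 = false.
The clause (u3) is unit, so u3 = true.
The clause (u0) is unit, so u0 = true.
No clause remains; u2 is free.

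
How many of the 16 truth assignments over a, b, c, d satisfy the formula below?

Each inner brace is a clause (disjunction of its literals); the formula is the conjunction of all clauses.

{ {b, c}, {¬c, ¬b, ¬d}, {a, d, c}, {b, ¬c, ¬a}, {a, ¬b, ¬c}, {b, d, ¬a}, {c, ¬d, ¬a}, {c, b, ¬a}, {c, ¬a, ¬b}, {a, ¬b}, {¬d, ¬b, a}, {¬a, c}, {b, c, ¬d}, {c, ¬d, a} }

3

There are 2^4 = 16 truth assignments over (a, b, c, d).
Check each against the 14 clauses (columns in the order a, b, c, d):
  F F F F  ✗ fails (b ∨ c)
  F F F T  ✗ fails (b ∨ c)
  F F T F  ✓ satisfies all
  F F T T  ✓ satisfies all
  F T F F  ✗ fails (a ∨ d ∨ c)
  F T F T  ✗ fails (a ∨ ¬b)
  F T T F  ✗ fails (a ∨ ¬b ∨ ¬c)
  F T T T  ✗ fails (¬c ∨ ¬b ∨ ¬d)
  T F F F  ✗ fails (b ∨ c)
  T F F T  ✗ fails (b ∨ c)
  T F T F  ✗ fails (b ∨ ¬c ∨ ¬a)
  T F T T  ✗ fails (b ∨ ¬c ∨ ¬a)
  T T F F  ✗ fails (c ∨ ¬a ∨ ¬b)
  T T F T  ✗ fails (c ∨ ¬d ∨ ¬a)
  T T T F  ✓ satisfies all
  T T T T  ✗ fails (¬c ∨ ¬b ∨ ¬d)
3 of the 16 rows are models.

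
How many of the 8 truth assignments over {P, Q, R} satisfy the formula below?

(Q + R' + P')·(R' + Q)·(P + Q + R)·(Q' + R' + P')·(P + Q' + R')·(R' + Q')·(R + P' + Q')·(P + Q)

There are 2^3 = 8 truth assignments over (P, Q, R).
Split on R. With R = 1, the clauses containing R are satisfied and R' drops from the rest; 0 of the 2^2 = 4 assignments to the other variables satisfy what remains.
With R = 0, by the same count on the reduced clause set, 2 assignments work.
(One model: P=F, Q=T, R=F.)
Total: 0 + 2 = 2.

2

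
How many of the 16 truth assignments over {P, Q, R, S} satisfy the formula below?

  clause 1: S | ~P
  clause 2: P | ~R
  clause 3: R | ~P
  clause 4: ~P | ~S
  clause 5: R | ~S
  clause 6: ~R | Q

2

There are 2^4 = 16 truth assignments over (P, Q, R, S).
Split on R. With R = 1, the clauses containing R are satisfied and ~R drops from the rest; 0 of the 2^3 = 8 assignments to the other variables satisfy what remains.
With R = 0, by the same count on the reduced clause set, 2 assignments work.
(One model: P=F, Q=F, R=F, S=F.)
Total: 0 + 2 = 2.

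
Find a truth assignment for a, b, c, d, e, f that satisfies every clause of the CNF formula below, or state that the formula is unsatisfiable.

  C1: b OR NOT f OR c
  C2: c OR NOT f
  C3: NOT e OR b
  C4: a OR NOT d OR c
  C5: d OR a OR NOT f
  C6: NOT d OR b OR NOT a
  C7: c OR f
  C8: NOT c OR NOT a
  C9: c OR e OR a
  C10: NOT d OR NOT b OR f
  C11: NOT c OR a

Try c = true.
The clause (NOT a) is unit, so a = false.
Now (a) is unsatisfied and unit — conflict.
That branch fails; take c = false instead.
The clause (NOT f) is unit, so f = false.
Now (f) is unsatisfied and unit — conflict.
Both values of c lead to a conflict.

UNSATISFIABLE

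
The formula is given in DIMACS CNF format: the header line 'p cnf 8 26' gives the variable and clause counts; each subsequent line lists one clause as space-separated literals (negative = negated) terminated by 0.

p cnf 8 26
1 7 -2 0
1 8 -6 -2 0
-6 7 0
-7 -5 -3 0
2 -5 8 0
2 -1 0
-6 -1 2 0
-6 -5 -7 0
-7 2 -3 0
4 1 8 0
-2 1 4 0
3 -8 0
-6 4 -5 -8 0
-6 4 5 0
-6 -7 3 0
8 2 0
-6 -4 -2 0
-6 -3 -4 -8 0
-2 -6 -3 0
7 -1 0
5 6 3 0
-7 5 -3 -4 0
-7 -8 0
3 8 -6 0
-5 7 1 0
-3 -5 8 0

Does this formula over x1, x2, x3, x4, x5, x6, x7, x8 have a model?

Try x6 = False.
Try x2 = True.
Try x1 = True.
Unit clause (x7) forces x7 = True.
Unit clause (¬x8) forces x8 = False.
Try x5 = True.
Unit clause (¬x3) forces x3 = False.
All clauses hold; x4 can take either value.
A satisfying assignment: x1: True,  x2: True,  x3: False,  x4: True,  x5: True,  x6: False,  x7: True,  x8: False.

Satisfiable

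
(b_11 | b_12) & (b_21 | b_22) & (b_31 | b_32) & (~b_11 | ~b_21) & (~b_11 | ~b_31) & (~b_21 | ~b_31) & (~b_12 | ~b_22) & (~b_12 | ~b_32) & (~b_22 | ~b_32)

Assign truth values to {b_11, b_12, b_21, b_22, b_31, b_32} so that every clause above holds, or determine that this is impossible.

Suppose b_11 = 1.
The clause (~b_21) is unit, so b_21 = 0.
The clause (b_22) is unit, so b_22 = 1.
The clause (~b_31) is unit, so b_31 = 0.
The clause (b_32) is unit, so b_32 = 1.
Now (~b_32) is unsatisfied and unit — conflict.
Backtrack on b_11: now try b_11 = 0.
The clause (b_12) is unit, so b_12 = 1.
The clause (~b_22) is unit, so b_22 = 0.
The clause (b_21) is unit, so b_21 = 1.
The clause (~b_31) is unit, so b_31 = 0.
The clause (b_32) is unit, so b_32 = 1.
Now (~b_32) is unsatisfied and unit — conflict.
Neither b_11 = 1 nor b_11 = 0 works.

UNSATISFIABLE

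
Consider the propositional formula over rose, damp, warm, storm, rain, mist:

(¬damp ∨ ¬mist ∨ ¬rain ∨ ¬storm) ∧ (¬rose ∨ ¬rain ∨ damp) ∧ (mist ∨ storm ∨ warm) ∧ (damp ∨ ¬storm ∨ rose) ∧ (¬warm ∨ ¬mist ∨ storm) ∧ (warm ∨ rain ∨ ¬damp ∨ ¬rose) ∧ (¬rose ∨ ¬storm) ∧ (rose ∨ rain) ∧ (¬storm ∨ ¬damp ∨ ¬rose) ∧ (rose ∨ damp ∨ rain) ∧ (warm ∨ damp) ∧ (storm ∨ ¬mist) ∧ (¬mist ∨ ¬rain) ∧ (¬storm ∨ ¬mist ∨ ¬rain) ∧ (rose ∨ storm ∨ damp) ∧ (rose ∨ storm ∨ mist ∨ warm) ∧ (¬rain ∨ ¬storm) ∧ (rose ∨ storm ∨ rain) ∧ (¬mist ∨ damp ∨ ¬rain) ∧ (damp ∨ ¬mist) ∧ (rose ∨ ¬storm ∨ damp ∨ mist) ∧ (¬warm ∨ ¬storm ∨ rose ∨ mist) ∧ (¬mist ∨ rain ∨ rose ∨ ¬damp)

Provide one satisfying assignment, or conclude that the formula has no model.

rose=True; damp=False; warm=True; storm=False; rain=False; mist=False

Suppose rose = True.
From the singleton clause (¬storm), storm = False.
From the singleton clause (¬mist), mist = False.
From the singleton clause (warm), warm = True.
Suppose rain = False.
All clauses hold; damp can take either value.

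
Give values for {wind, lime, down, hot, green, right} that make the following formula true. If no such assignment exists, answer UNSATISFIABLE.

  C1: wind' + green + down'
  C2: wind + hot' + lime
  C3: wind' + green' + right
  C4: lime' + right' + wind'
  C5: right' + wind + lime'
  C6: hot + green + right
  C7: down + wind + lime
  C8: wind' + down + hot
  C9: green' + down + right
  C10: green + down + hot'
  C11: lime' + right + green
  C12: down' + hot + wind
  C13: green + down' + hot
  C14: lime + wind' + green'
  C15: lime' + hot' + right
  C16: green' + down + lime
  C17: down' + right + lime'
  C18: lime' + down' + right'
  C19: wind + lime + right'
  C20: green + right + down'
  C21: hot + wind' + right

Case wind = 0:
Case hot = 0:
From the singleton clause (down'), down = 0.
From the singleton clause (lime), lime = 1.
From the singleton clause (right'), right = 0.
From the singleton clause (green), green = 1.
That conflicts with the unit clause (green').
Undo hot and try hot = 1.
From the singleton clause (lime), lime = 1.
From the singleton clause (right'), right = 0.
That conflicts with the unit clause (right).
Neither hot = 1 nor hot = 0 works.
Undo wind and try wind = 1.
Case green = 1:
From the singleton clause (right), right = 1.
From the singleton clause (lime'), lime = 0.
That conflicts with the unit clause (lime).
Undo green and try green = 0.
From the singleton clause (down'), down = 0.
From the singleton clause (hot), hot = 1.
That conflicts with the unit clause (hot').
Neither green = 1 nor green = 0 works.
Neither wind = 1 nor wind = 0 works.

UNSATISFIABLE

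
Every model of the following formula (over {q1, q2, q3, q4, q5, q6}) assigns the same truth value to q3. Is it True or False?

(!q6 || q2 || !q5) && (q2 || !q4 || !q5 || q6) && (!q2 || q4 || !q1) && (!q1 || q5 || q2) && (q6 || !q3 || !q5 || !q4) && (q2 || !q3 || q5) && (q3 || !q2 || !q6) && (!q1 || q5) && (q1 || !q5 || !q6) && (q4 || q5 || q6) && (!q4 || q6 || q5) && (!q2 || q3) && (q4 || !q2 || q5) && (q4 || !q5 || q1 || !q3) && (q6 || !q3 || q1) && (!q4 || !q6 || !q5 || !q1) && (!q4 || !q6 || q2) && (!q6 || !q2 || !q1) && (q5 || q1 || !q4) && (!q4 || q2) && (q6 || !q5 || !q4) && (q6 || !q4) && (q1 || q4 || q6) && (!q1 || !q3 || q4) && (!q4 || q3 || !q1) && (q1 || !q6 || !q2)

Suppose q3 = true.
Try q2 = true.
Try q4 = true.
Unit clause (q6) forces q6 = true.
Unit clause (!q1) forces q1 = false.
That conflicts with the unit clause (q1).
That branch fails; take q4 = false instead.
Unit clause (!q1) forces q1 = false.
Unit clause (q5) forces q5 = true.
That conflicts with the unit clause (!q5).
Either choice for q4 ends in contradiction.
That branch fails; take q2 = false instead.
Unit clause (q5) forces q5 = true.
Unit clause (!q6) forces q6 = false.
Unit clause (!q4) forces q4 = false.
Unit clause (q1) forces q1 = true.
That conflicts with the unit clause (!q1).
Either choice for q2 ends in contradiction.
So every satisfying assignment has q3 = False.

False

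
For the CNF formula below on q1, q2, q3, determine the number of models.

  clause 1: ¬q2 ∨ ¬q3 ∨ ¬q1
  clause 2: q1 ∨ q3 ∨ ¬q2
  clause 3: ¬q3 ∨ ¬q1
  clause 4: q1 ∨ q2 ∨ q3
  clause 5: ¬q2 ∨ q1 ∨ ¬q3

There are 2^3 = 8 truth assignments over (q1, q2, q3).
Split on q2. With q2 = True, the clauses containing q2 are satisfied and ¬q2 drops from the rest; 1 of the 2^2 = 4 assignments to the other variables satisfy what remains.
With q2 = False, by the same count on the reduced clause set, 2 assignments work.
Total: 1 + 2 = 3.

3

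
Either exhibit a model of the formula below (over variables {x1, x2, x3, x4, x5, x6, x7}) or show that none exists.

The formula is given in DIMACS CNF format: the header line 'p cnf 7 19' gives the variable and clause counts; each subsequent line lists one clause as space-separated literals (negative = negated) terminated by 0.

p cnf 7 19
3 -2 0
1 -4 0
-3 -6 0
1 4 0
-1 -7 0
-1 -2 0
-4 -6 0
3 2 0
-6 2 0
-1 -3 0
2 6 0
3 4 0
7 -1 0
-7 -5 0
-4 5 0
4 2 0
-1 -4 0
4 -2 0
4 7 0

UNSATISFIABLE

Suppose x3 = True.
(¬x6) alone gives x6 = False.
(¬x1) alone gives x1 = False.
(¬x4) alone gives x4 = False.
But (x4) is also a unit clause — contradiction.
Backtrack on x3: now try x3 = False.
(¬x2) alone gives x2 = False.
But (x2) is also a unit clause — contradiction.
Neither x3 = True nor x3 = False works.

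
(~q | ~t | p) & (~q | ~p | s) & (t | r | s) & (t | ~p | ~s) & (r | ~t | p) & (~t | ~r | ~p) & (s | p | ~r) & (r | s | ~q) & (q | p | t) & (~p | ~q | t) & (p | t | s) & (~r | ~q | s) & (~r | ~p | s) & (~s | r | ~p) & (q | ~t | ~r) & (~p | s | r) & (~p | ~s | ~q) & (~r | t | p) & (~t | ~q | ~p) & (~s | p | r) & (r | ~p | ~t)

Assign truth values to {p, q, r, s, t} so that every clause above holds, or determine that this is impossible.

UNSATISFIABLE

Case q = 0:
Case p = 1:
Case t = 1:
The clause (~r) is unit, so r = 0.
But (r) is also a unit clause — contradiction.
Backtrack on t: now try t = 0.
The clause (~s) is unit, so s = 0.
The clause (r) is unit, so r = 1.
But (~r) is also a unit clause — contradiction.
Neither t = 1 nor t = 0 works.
Backtrack on p: now try p = 0.
The clause (t) is unit, so t = 1.
The clause (r) is unit, so r = 1.
But (~r) is also a unit clause — contradiction.
Neither p = 1 nor p = 0 works.
Backtrack on q: now try q = 1.
Case t = 0:
The clause (~p) is unit, so p = 0.
The clause (s) is unit, so s = 1.
The clause (~r) is unit, so r = 0.
But (r) is also a unit clause — contradiction.
Backtrack on t: now try t = 1.
The clause (p) is unit, so p = 1.
But (~p) is also a unit clause — contradiction.
Neither t = 1 nor t = 0 works.
Neither q = 1 nor q = 0 works.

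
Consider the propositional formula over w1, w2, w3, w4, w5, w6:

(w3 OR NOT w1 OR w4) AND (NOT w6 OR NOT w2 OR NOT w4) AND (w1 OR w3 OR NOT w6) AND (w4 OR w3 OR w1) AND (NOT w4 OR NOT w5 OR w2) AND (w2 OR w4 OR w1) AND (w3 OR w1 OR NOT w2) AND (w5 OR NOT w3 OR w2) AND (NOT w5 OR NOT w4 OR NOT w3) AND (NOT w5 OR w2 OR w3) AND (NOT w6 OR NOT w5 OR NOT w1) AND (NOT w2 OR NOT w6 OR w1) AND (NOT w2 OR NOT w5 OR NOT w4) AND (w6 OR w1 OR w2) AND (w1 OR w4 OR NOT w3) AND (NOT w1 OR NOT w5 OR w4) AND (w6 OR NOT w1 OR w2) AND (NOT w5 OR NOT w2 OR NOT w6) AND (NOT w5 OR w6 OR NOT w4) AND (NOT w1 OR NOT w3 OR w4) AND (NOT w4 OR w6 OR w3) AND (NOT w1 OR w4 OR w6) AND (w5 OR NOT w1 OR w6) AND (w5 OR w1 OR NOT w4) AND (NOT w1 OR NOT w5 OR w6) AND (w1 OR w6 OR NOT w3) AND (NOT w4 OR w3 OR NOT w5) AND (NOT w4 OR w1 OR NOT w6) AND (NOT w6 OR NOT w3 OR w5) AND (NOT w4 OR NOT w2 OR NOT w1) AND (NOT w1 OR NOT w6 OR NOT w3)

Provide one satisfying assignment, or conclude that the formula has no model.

w1: true,  w2: false,  w3: false,  w4: true,  w5: false,  w6: true

Suppose w3 = false.
Suppose w1 = true.
Unit clause (w4) forces w4 = true.
Unit clause (w6) forces w6 = true.
Unit clause (NOT w2) forces w2 = false.
Unit clause (NOT w5) forces w5 = false.
All clauses are satisfied.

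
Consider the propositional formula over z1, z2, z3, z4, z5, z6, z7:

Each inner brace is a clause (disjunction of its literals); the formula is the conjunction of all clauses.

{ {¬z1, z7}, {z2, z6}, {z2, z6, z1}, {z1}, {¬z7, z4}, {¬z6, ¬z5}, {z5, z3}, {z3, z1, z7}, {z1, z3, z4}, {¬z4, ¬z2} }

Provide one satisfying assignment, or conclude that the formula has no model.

Unit clause (z1) forces z1 = True.
Unit clause (z7) forces z7 = True.
Unit clause (z4) forces z4 = True.
Unit clause (¬z2) forces z2 = False.
Unit clause (z6) forces z6 = True.
Unit clause (¬z5) forces z5 = False.
Unit clause (z3) forces z3 = True.
All clauses are satisfied.

z1=True, z2=False, z3=True, z4=True, z5=False, z6=True, z7=True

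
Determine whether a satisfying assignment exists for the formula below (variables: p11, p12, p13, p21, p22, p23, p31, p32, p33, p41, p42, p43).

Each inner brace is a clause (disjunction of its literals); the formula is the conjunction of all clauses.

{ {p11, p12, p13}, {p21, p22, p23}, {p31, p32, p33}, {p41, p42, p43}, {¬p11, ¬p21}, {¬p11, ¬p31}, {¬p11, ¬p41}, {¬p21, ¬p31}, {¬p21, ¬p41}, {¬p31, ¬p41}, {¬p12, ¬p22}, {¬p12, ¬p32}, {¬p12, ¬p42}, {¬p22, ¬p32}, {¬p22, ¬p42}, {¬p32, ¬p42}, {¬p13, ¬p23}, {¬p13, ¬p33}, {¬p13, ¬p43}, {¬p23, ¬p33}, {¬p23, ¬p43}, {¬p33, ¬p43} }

No

Case p11 = False:
Case p12 = True:
The clause (¬p22) is unit, so p22 = False.
The clause (¬p32) is unit, so p32 = False.
The clause (¬p42) is unit, so p42 = False.
Case p21 = True:
The clause (¬p31) is unit, so p31 = False.
The clause (p33) is unit, so p33 = True.
The clause (¬p41) is unit, so p41 = False.
The clause (p43) is unit, so p43 = True.
Now (¬p43) is unsatisfied and unit — conflict.
Backtrack on p21: now try p21 = False.
The clause (p23) is unit, so p23 = True.
The clause (¬p13) is unit, so p13 = False.
The clause (¬p33) is unit, so p33 = False.
The clause (p31) is unit, so p31 = True.
The clause (¬p41) is unit, so p41 = False.
The clause (p43) is unit, so p43 = True.
Now (¬p43) is unsatisfied and unit — conflict.
Neither p21 = True nor p21 = False works.
Backtrack on p12: now try p12 = False.
The clause (p13) is unit, so p13 = True.
The clause (¬p23) is unit, so p23 = False.
The clause (¬p33) is unit, so p33 = False.
The clause (¬p43) is unit, so p43 = False.
Case p21 = True:
The clause (¬p31) is unit, so p31 = False.
The clause (p32) is unit, so p32 = True.
The clause (¬p41) is unit, so p41 = False.
The clause (p42) is unit, so p42 = True.
Now (¬p42) is unsatisfied and unit — conflict.
Backtrack on p21: now try p21 = False.
The clause (p22) is unit, so p22 = True.
The clause (¬p32) is unit, so p32 = False.
The clause (p31) is unit, so p31 = True.
The clause (¬p41) is unit, so p41 = False.
The clause (p42) is unit, so p42 = True.
Now (¬p42) is unsatisfied and unit — conflict.
Neither p21 = True nor p21 = False works.
Neither p12 = True nor p12 = False works.
Backtrack on p11: now try p11 = True.
The clause (¬p21) is unit, so p21 = False.
The clause (¬p31) is unit, so p31 = False.
The clause (¬p41) is unit, so p41 = False.
Case p22 = True:
The clause (¬p12) is unit, so p12 = False.
The clause (¬p32) is unit, so p32 = False.
The clause (p33) is unit, so p33 = True.
The clause (¬p42) is unit, so p42 = False.
The clause (p43) is unit, so p43 = True.
Now (¬p43) is unsatisfied and unit — conflict.
Backtrack on p22: now try p22 = False.
The clause (p23) is unit, so p23 = True.
The clause (¬p13) is unit, so p13 = False.
The clause (¬p33) is unit, so p33 = False.
The clause (p32) is unit, so p32 = True.
The clause (¬p12) is unit, so p12 = False.
The clause (¬p42) is unit, so p42 = False.
The clause (p43) is unit, so p43 = True.
Now (¬p43) is unsatisfied and unit — conflict.
Neither p22 = True nor p22 = False works.
Neither p11 = True nor p11 = False works.
No assignment satisfies every clause.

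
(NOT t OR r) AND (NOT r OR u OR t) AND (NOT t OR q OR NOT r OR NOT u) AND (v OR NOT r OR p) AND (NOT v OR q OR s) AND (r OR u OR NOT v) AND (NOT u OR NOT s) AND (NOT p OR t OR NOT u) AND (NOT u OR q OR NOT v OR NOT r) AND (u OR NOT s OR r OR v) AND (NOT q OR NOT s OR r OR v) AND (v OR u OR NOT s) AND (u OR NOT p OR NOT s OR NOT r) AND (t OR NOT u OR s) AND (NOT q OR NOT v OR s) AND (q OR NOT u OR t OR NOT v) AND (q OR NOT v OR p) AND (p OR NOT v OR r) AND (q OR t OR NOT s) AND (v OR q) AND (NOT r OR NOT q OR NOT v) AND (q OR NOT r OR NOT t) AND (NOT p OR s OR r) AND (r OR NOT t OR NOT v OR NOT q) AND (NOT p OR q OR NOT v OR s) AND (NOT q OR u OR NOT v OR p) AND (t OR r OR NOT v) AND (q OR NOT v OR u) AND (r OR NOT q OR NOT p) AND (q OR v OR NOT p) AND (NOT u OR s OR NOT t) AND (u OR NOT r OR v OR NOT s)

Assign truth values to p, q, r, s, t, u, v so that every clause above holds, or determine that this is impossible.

p ↦ true; q ↦ true; r ↦ true; s ↦ false; t ↦ true; u ↦ false; v ↦ false

Suppose t = true.
From the singleton clause (r), r = true.
From the singleton clause (q), q = true.
From the singleton clause (NOT v), v = false.
From the singleton clause (p), p = true.
Suppose u = false.
From the singleton clause (NOT s), s = false.
Every clause now holds.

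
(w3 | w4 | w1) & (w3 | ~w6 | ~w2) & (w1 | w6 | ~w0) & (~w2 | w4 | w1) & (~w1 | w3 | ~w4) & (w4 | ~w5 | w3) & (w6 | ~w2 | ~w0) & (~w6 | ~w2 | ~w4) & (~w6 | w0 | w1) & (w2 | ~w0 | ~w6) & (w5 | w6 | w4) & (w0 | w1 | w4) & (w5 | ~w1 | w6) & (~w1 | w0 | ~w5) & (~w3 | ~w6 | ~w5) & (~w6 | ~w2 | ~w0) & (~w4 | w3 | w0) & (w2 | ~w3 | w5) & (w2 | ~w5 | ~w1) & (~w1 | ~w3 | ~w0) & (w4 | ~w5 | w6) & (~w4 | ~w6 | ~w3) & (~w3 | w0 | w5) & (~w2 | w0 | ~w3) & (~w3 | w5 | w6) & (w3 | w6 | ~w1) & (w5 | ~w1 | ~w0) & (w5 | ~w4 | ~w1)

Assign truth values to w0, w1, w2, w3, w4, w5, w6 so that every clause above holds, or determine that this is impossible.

w0=0; w1=0; w2=0; w3=1; w4=1; w5=1; w6=0

Case w3 = 1:
Case w6 = 0:
(w5) alone gives w5 = 1.
(w4) alone gives w4 = 1.
Case w1 = 0:
(~w0) alone gives w0 = 0.
(~w2) alone gives w2 = 0.
This assignment satisfies each clause.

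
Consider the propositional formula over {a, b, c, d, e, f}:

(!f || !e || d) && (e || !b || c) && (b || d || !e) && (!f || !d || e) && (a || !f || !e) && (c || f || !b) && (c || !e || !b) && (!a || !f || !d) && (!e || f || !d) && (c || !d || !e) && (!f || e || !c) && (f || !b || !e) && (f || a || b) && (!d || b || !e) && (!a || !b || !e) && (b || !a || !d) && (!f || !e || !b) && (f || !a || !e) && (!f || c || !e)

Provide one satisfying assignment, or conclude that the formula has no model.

Case f = false:
Case c = true:
Case e = false:
Case a = true:
Case b = false:
Unit clause (!d) forces d = false.
All clauses are satisfied.

a: true; b: false; c: true; d: false; e: false; f: false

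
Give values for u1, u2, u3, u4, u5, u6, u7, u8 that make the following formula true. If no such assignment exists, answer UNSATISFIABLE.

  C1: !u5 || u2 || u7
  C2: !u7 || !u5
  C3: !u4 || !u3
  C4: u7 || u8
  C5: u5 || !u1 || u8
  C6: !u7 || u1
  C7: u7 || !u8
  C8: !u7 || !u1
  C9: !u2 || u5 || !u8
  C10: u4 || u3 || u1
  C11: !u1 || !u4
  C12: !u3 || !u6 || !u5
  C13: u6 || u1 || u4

Try u7 = false.
The clause (u8) is unit, so u8 = true.
That conflicts with the unit clause (!u8).
So u7 must be the other value — set u7 = true.
The clause (!u5) is unit, so u5 = false.
The clause (u1) is unit, so u1 = true.
That conflicts with the unit clause (!u1).
Both values of u7 lead to a conflict.

UNSATISFIABLE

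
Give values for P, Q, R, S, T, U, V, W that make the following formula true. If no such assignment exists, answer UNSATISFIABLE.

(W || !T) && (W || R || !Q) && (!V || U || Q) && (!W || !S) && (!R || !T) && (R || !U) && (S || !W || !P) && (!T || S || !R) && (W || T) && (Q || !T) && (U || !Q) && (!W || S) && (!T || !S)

UNSATISFIABLE

Case W = true:
(!S) alone gives S = false.
Now (S) is unsatisfied and unit — conflict.
Undo W and try W = false.
(!T) alone gives T = false.
Now (T) is unsatisfied and unit — conflict.
Either choice for W ends in contradiction.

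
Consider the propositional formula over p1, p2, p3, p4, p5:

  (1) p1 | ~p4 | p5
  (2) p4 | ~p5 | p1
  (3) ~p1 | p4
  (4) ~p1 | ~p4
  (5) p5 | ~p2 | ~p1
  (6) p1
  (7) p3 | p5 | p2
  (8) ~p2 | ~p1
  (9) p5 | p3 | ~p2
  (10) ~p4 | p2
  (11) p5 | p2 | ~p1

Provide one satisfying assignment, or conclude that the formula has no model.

The clause (p1) is unit, so p1 = 1.
The clause (p4) is unit, so p4 = 1.
Now (~p4) is unsatisfied and unit — conflict.

UNSATISFIABLE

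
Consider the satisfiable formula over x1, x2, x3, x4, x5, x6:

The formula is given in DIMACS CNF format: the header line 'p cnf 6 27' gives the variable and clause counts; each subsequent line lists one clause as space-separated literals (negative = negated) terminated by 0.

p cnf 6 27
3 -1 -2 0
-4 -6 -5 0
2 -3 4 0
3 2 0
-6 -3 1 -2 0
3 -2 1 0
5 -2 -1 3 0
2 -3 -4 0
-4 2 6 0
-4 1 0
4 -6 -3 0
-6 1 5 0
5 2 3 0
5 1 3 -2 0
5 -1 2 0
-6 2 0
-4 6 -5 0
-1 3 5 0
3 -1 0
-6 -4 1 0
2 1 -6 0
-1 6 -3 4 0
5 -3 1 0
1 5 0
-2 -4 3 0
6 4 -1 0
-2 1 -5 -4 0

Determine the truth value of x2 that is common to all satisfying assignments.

True

Suppose x2 = False.
(x3) alone gives x3 = True.
(x4) alone gives x4 = True.
But (¬x4) is also a unit clause — contradiction.
So every satisfying assignment has x2 = True.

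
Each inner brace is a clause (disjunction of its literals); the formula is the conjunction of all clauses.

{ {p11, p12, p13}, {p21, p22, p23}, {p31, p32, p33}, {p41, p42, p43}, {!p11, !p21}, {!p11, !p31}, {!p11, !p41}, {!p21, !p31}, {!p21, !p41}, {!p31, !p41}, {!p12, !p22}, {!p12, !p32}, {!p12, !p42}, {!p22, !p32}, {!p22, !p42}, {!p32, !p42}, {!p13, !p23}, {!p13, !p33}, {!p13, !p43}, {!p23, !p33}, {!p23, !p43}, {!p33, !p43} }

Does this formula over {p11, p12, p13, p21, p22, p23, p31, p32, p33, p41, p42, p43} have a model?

Try p11 = false.
Try p12 = true.
From the singleton clause (!p22), p22 = false.
From the singleton clause (!p32), p32 = false.
From the singleton clause (!p42), p42 = false.
Try p21 = true.
From the singleton clause (!p31), p31 = false.
From the singleton clause (p33), p33 = true.
From the singleton clause (!p41), p41 = false.
From the singleton clause (p43), p43 = true.
But (!p43) is also a unit clause — contradiction.
That branch fails; take p21 = false instead.
From the singleton clause (p23), p23 = true.
From the singleton clause (!p13), p13 = false.
From the singleton clause (!p33), p33 = false.
From the singleton clause (p31), p31 = true.
From the singleton clause (!p41), p41 = false.
From the singleton clause (p43), p43 = true.
But (!p43) is also a unit clause — contradiction.
Neither p21 = true nor p21 = false works.
That branch fails; take p12 = false instead.
From the singleton clause (p13), p13 = true.
From the singleton clause (!p23), p23 = false.
From the singleton clause (!p33), p33 = false.
From the singleton clause (!p43), p43 = false.
Try p21 = true.
From the singleton clause (!p31), p31 = false.
From the singleton clause (p32), p32 = true.
From the singleton clause (!p41), p41 = false.
From the singleton clause (p42), p42 = true.
But (!p42) is also a unit clause — contradiction.
That branch fails; take p21 = false instead.
From the singleton clause (p22), p22 = true.
From the singleton clause (!p32), p32 = false.
From the singleton clause (p31), p31 = true.
From the singleton clause (!p41), p41 = false.
From the singleton clause (p42), p42 = true.
But (!p42) is also a unit clause — contradiction.
Neither p21 = true nor p21 = false works.
Neither p12 = true nor p12 = false works.
That branch fails; take p11 = true instead.
From the singleton clause (!p21), p21 = false.
From the singleton clause (!p31), p31 = false.
From the singleton clause (!p41), p41 = false.
Try p22 = true.
From the singleton clause (!p12), p12 = false.
From the singleton clause (!p32), p32 = false.
From the singleton clause (p33), p33 = true.
From the singleton clause (!p42), p42 = false.
From the singleton clause (p43), p43 = true.
But (!p43) is also a unit clause — contradiction.
That branch fails; take p22 = false instead.
From the singleton clause (p23), p23 = true.
From the singleton clause (!p13), p13 = false.
From the singleton clause (!p33), p33 = false.
From the singleton clause (p32), p32 = true.
From the singleton clause (!p12), p12 = false.
From the singleton clause (!p42), p42 = false.
From the singleton clause (p43), p43 = true.
But (!p43) is also a unit clause — contradiction.
Neither p22 = true nor p22 = false works.
Neither p11 = true nor p11 = false works.
No assignment satisfies every clause.

No, unsatisfiable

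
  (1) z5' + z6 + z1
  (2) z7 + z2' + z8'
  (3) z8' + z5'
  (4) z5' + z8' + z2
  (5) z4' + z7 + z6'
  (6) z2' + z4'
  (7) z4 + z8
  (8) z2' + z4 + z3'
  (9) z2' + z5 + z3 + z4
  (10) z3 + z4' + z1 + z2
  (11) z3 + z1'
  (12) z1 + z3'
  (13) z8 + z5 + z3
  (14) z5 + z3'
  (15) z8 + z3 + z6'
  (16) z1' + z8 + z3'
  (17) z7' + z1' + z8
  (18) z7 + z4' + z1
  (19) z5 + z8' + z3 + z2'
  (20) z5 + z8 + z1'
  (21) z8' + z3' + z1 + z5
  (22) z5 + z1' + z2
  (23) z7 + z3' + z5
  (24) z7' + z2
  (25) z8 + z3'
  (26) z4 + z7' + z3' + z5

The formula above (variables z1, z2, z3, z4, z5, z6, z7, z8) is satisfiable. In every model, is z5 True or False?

Suppose z5 = 1.
(z8') alone gives z8 = 0.
(z4) alone gives z4 = 1.
(z2') alone gives z2 = 0.
(z7') alone gives z7 = 0.
(z6') alone gives z6 = 0.
(z1) alone gives z1 = 1.
(z3) alone gives z3 = 1.
That conflicts with the unit clause (z3').
So every satisfying assignment has z5 = False.

False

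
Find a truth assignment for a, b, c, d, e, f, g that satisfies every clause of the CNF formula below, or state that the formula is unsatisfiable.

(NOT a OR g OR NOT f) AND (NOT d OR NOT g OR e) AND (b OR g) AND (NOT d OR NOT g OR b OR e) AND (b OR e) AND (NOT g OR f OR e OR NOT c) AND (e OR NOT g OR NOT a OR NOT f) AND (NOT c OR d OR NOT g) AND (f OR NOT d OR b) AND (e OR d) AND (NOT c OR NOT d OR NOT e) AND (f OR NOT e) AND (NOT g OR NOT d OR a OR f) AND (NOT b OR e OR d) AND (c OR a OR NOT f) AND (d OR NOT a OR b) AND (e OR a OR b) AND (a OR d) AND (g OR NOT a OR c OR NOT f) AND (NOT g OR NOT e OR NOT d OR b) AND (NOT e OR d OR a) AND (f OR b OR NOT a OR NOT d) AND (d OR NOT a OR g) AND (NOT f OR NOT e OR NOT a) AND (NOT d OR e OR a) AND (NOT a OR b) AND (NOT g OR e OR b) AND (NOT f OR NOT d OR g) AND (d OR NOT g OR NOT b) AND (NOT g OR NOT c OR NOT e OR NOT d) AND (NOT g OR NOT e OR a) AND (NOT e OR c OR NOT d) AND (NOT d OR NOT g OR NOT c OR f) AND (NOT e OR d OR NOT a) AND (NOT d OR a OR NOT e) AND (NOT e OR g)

a: true,  b: true,  c: false,  d: true,  e: false,  f: false,  g: false

Try b = true.
Try e = false.
(d) alone gives d = true.
(NOT g) alone gives g = false.
(a) alone gives a = true.
(NOT f) alone gives f = false.
All clauses hold; c can take either value.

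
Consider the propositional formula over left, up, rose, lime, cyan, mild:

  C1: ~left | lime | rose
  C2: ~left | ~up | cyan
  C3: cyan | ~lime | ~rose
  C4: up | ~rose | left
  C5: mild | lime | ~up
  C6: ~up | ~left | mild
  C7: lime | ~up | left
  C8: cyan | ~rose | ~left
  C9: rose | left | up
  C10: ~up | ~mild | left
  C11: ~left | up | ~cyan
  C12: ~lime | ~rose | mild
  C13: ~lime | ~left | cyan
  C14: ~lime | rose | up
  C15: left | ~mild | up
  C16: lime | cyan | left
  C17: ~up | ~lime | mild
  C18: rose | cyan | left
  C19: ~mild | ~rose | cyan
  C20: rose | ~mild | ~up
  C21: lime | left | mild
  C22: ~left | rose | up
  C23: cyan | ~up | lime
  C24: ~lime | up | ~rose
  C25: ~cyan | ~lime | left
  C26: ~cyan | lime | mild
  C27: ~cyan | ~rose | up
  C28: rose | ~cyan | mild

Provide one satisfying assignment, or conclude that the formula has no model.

Branch on left: set left = 1.
Branch on lime: set lime = 0.
From the singleton clause (rose), rose = 1.
From the singleton clause (cyan), cyan = 1.
From the singleton clause (up), up = 1.
From the singleton clause (mild), mild = 1.
Every clause now holds.

left: 1; up: 1; rose: 1; lime: 0; cyan: 1; mild: 1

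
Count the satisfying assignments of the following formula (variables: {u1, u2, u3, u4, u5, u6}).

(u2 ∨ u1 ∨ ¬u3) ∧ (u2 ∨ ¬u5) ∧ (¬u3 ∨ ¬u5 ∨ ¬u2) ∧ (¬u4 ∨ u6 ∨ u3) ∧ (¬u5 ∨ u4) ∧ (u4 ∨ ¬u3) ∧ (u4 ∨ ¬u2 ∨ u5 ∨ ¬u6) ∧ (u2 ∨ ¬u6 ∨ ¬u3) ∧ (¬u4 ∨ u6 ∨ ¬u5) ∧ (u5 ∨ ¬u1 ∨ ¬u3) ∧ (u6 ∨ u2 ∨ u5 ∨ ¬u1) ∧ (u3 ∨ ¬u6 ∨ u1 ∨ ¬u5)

There are 2^6 = 64 truth assignments over (u1, u2, u3, u4, u5, u6).
Split on u4. With u4 = True, the clauses containing u4 are satisfied and ¬u4 drops from the rest; 7 of the 2^5 = 32 assignments to the other variables satisfy what remains.
With u4 = False, by the same count on the reduced clause set, 5 assignments work.
(One model: u1=F, u2=F, u3=F, u4=F, u5=F, u6=F.)
Total: 7 + 5 = 12.

12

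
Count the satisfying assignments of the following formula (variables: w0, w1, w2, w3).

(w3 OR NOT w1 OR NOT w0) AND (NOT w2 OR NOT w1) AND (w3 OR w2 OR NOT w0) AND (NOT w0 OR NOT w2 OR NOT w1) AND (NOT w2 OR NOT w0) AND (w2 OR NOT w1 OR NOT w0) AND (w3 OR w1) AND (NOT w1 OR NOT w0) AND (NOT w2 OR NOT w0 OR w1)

5

There are 2^4 = 16 truth assignments over (w0, w1, w2, w3).
Check each against the 9 clauses (columns in the order w0, w1, w2, w3):
  F F F F  ✗ fails (w3 OR w1)
  F F F T  ✓ satisfies all
  F F T F  ✗ fails (w3 OR w1)
  F F T T  ✓ satisfies all
  F T F F  ✓ satisfies all
  F T F T  ✓ satisfies all
  F T T F  ✗ fails (NOT w2 OR NOT w1)
  F T T T  ✗ fails (NOT w2 OR NOT w1)
  T F F F  ✗ fails (w3 OR w2 OR NOT w0)
  T F F T  ✓ satisfies all
  T F T F  ✗ fails (NOT w2 OR NOT w0)
  T F T T  ✗ fails (NOT w2 OR NOT w0)
  T T F F  ✗ fails (w3 OR NOT w1 OR NOT w0)
  T T F T  ✗ fails (w2 OR NOT w1 OR NOT w0)
  T T T F  ✗ fails (w3 OR NOT w1 OR NOT w0)
  T T T T  ✗ fails (NOT w2 OR NOT w1)
5 of the 16 rows are models.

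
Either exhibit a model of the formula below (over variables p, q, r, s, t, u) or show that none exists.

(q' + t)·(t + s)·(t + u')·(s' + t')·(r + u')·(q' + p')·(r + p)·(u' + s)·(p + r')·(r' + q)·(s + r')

p: 1; q: 0; r: 0; s: 0; t: 1; u: 0

Branch on q: set q = 0.
The clause (r') is unit, so r = 0.
The clause (u') is unit, so u = 0.
The clause (p) is unit, so p = 1.
Branch on t: set t = 1.
The clause (s') is unit, so s = 0.
This assignment satisfies each clause.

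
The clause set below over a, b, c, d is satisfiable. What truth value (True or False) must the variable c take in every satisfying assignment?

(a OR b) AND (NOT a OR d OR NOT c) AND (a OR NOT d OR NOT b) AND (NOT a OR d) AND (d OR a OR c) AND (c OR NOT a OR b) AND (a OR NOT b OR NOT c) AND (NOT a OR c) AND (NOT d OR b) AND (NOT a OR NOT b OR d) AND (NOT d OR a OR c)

Suppose c = false.
From the singleton clause (NOT a), a = false.
From the singleton clause (b), b = true.
From the singleton clause (NOT d), d = false.
Now (d) is unsatisfied and unit — conflict.
So every satisfying assignment has c = True.

True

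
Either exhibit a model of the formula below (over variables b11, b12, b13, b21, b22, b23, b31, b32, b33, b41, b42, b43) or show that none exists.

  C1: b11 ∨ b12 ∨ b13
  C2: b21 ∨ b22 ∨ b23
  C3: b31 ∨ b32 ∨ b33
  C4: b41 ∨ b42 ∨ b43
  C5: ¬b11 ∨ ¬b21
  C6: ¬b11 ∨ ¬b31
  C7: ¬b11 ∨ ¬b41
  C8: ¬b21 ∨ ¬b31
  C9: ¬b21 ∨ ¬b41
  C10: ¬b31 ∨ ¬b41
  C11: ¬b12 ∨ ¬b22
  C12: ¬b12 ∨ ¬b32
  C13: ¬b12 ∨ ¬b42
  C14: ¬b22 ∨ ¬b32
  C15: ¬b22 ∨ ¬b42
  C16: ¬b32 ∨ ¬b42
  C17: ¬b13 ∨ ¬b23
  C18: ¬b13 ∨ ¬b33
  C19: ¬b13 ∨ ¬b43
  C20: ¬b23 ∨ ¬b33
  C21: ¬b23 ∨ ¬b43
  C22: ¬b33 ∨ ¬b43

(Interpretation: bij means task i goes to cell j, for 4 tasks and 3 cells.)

UNSATISFIABLE

Suppose b11 = False.
Suppose b12 = True.
The clause (¬b22) is unit, so b22 = False.
The clause (¬b32) is unit, so b32 = False.
The clause (¬b42) is unit, so b42 = False.
Suppose b21 = True.
The clause (¬b31) is unit, so b31 = False.
The clause (b33) is unit, so b33 = True.
The clause (¬b41) is unit, so b41 = False.
The clause (b43) is unit, so b43 = True.
Now (¬b43) is unsatisfied and unit — conflict.
So b21 must be the other value — set b21 = False.
The clause (b23) is unit, so b23 = True.
The clause (¬b13) is unit, so b13 = False.
The clause (¬b33) is unit, so b33 = False.
The clause (b31) is unit, so b31 = True.
The clause (¬b41) is unit, so b41 = False.
The clause (b43) is unit, so b43 = True.
Now (¬b43) is unsatisfied and unit — conflict.
Either choice for b21 ends in contradiction.
So b12 must be the other value — set b12 = False.
The clause (b13) is unit, so b13 = True.
The clause (¬b23) is unit, so b23 = False.
The clause (¬b33) is unit, so b33 = False.
The clause (¬b43) is unit, so b43 = False.
Suppose b21 = True.
The clause (¬b31) is unit, so b31 = False.
The clause (b32) is unit, so b32 = True.
The clause (¬b41) is unit, so b41 = False.
The clause (b42) is unit, so b42 = True.
Now (¬b42) is unsatisfied and unit — conflict.
So b21 must be the other value — set b21 = False.
The clause (b22) is unit, so b22 = True.
The clause (¬b32) is unit, so b32 = False.
The clause (b31) is unit, so b31 = True.
The clause (¬b41) is unit, so b41 = False.
The clause (b42) is unit, so b42 = True.
Now (¬b42) is unsatisfied and unit — conflict.
Either choice for b21 ends in contradiction.
Either choice for b12 ends in contradiction.
So b11 must be the other value — set b11 = True.
The clause (¬b21) is unit, so b21 = False.
The clause (¬b31) is unit, so b31 = False.
The clause (¬b41) is unit, so b41 = False.
Suppose b22 = True.
The clause (¬b12) is unit, so b12 = False.
The clause (¬b32) is unit, so b32 = False.
The clause (b33) is unit, so b33 = True.
The clause (¬b42) is unit, so b42 = False.
The clause (b43) is unit, so b43 = True.
Now (¬b43) is unsatisfied and unit — conflict.
So b22 must be the other value — set b22 = False.
The clause (b23) is unit, so b23 = True.
The clause (¬b13) is unit, so b13 = False.
The clause (¬b33) is unit, so b33 = False.
The clause (b32) is unit, so b32 = True.
The clause (¬b12) is unit, so b12 = False.
The clause (¬b42) is unit, so b42 = False.
The clause (b43) is unit, so b43 = True.
Now (¬b43) is unsatisfied and unit — conflict.
Either choice for b22 ends in contradiction.
Either choice for b11 ends in contradiction.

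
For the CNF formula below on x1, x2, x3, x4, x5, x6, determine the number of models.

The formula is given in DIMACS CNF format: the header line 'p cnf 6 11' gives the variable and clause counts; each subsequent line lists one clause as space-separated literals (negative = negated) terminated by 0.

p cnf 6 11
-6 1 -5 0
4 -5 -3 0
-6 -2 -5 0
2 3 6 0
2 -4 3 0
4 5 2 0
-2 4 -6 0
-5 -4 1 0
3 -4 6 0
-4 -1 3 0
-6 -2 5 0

There are 2^6 = 64 truth assignments over (x1, x2, x3, x4, x5, x6).
Split on x1. With x1 = True, the clauses containing x1 are satisfied and ¬x1 drops from the rest; 10 of the 2^5 = 32 assignments to the other variables satisfy what remains.
With x1 = False, by the same count on the reduced clause set, 6 assignments work.
Total: 10 + 6 = 16.

16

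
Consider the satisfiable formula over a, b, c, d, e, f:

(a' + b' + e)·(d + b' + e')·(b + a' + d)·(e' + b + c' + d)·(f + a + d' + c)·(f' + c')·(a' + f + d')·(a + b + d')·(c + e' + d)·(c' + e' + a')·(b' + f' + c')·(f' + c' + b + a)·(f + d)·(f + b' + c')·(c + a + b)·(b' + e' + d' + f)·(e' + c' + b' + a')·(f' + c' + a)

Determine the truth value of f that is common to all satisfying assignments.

Suppose f = 0.
From the singleton clause (d), d = 1.
From the singleton clause (a'), a = 0.
From the singleton clause (c), c = 1.
From the singleton clause (b), b = 1.
That conflicts with the unit clause (b').
So every satisfying assignment has f = True.

True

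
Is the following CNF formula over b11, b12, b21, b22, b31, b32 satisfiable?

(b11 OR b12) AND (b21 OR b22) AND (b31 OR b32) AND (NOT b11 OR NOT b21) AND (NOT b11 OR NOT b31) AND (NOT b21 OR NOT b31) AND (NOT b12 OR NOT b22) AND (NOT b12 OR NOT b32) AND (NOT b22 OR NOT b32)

Case b11 = true:
From the singleton clause (NOT b21), b21 = false.
From the singleton clause (b22), b22 = true.
From the singleton clause (NOT b31), b31 = false.
From the singleton clause (b32), b32 = true.
Now (NOT b32) is unsatisfied and unit — conflict.
So b11 must be the other value — set b11 = false.
From the singleton clause (b12), b12 = true.
From the singleton clause (NOT b22), b22 = false.
From the singleton clause (b21), b21 = true.
From the singleton clause (NOT b31), b31 = false.
From the singleton clause (b32), b32 = true.
Now (NOT b32) is unsatisfied and unit — conflict.
Either choice for b11 ends in contradiction.
No assignment satisfies every clause.

Unsatisfiable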